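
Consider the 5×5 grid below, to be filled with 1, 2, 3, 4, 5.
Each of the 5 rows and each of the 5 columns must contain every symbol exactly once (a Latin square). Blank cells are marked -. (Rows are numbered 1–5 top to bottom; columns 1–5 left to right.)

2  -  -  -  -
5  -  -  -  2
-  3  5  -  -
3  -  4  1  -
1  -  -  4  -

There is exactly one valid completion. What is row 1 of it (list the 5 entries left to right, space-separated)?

Row 2, column 4: row 2 has {2, 5} and column 4 has {1, 4}, leaving only 3.
Row 1, column 4: row 1 has {2} and column 4 has {1, 3, 4}, leaving only 5.
Row 2, column 3: row 2 has {2, 3, 5} and column 3 has {4, 5}, leaving only 1.
Row 1, column 3: row 1 has {2, 5} and column 3 has {1, 4, 5}, leaving only 3.
Row 2, column 2: row 2 has {1, 2, 3, 5} and column 2 has {3}, leaving only 4.
Row 1, column 2: row 1 has {2, 3, 5} and column 2 has {3, 4}, leaving only 1.
Row 1, column 5: row 1 has {1, 2, 3, 5} and column 5 has {2}, leaving only 4.
So row 1 reads: 2 1 3 5 4.

2 1 3 5 4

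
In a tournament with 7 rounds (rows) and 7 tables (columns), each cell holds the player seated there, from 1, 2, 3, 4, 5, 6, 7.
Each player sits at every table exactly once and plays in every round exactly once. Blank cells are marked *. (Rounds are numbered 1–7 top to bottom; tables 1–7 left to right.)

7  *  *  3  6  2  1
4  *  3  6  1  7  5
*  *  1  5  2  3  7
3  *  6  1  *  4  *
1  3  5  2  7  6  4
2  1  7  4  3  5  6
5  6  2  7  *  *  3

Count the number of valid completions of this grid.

Round 1, table 2: eliminating its round and table leaves {4, 5}.
Round 1, table 3: eliminating its round and table leaves {4}.
Round 2, table 2: eliminating its round and table leaves {2}.
Round 3, table 1: eliminating its round and table leaves {6}.
Round 3, table 2: eliminating its round and table leaves {4}.
Round 4, table 2: eliminating its round and table leaves {2, 5, 7}.
Round 4, table 5: eliminating its round and table leaves {5}.
Round 4, table 7: eliminating its round and table leaves {2}.
Round 7, table 5: eliminating its round and table leaves {4}.
Round 7, table 6: eliminating its round and table leaves {1}.
Only one assignment across all blanks avoids any round or table repeat, giving 1 completion.

1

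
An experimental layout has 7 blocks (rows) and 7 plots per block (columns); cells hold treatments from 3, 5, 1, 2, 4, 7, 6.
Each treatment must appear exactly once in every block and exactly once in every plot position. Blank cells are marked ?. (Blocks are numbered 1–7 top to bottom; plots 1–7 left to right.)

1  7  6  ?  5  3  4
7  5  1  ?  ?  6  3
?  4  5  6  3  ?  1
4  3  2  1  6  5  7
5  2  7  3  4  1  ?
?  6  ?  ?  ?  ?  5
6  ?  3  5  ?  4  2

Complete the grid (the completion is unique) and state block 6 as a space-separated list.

Block 6, plot 3: block 6 has {5, 6} and plot 3 has {3, 5, 1, 2, 7, 6}, leaving only 4.
Block 1, plot 4: block 1 has {3, 5, 1, 4, 7, 6} and plot 4 has {3, 5, 1, 6}, leaving only 2.
Block 6, plot 4: block 6 has {5, 4, 6} and plot 4 has {3, 5, 1, 2, 6}, leaving only 7.
Block 6, plot 6: block 6 has {5, 4, 7, 6} and plot 6 has {3, 5, 1, 4, 6}, leaving only 2.
Block 6, plot 1: block 6 has {5, 2, 4, 7, 6} and plot 1 has {5, 1, 4, 7, 6}, leaving only 3.
Block 6, plot 5: block 6 has {3, 5, 2, 4, 7, 6} and plot 5 has {3, 5, 4, 6}, leaving only 1.
So block 6 reads: 3 6 4 7 1 2 5.

3 6 4 7 1 2 5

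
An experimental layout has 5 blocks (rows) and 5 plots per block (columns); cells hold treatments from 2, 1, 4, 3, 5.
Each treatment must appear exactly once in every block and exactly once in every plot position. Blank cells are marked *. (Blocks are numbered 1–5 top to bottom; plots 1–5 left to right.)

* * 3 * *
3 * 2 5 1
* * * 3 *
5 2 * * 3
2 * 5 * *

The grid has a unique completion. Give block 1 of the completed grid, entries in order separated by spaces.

4 1 3 2 5

Block 2, plot 2: block 2 has {2, 1, 3, 5} and plot 2 has {2}, leaving only 4.
Block 5, plot 5: block 5 has {2, 5} and plot 5 has {1, 3}, leaving only 4.
Block 5, plot 4: block 5 has {2, 4, 5} and plot 4 has {3, 5}, leaving only 1.
Block 4, plot 4: block 4 has {2, 3, 5} and plot 4 has {1, 3, 5}, leaving only 4.
Block 1, plot 4: block 1 has {3} and plot 4 has {1, 4, 3, 5}, leaving only 2.
Block 1, plot 5: block 1 has {2, 3} and plot 5 has {1, 4, 3}, leaving only 5.
Block 1, plot 2: block 1 has {2, 3, 5} and plot 2 has {2, 4}, leaving only 1.
Block 1, plot 1: block 1 has {2, 1, 3, 5} and plot 1 has {2, 3, 5}, leaving only 4.
So block 1 reads: 4 1 3 2 5.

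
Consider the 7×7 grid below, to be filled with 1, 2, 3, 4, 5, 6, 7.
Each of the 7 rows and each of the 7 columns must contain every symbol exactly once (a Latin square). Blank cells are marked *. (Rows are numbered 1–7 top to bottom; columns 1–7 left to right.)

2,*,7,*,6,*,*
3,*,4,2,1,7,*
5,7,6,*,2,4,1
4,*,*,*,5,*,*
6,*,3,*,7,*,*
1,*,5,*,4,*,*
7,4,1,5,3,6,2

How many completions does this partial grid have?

Row 1, column 2: eliminating its row and column leaves {1, 3, 5}.
Row 1, column 4: eliminating its row and column leaves {1, 3, 4}.
Row 1, column 6: eliminating its row and column leaves {1, 3, 5}.
Row 1, column 7: eliminating its row and column leaves {3, 4, 5}.
Row 2, column 2: eliminating its row and column leaves {5, 6}.
Row 2, column 7: eliminating its row and column leaves {5, 6}.
Row 3, column 4: eliminating its row and column leaves {3}.
Row 4, column 2: eliminating its row and column leaves {1, 2, 3, 6}.
Row 4, column 3: eliminating its row and column leaves {2}.
Row 4, column 4: eliminating its row and column leaves {1, 3, 6, 7}.
Row 4, column 6: eliminating its row and column leaves {1, 2, 3}.
Row 4, column 7: eliminating its row and column leaves {3, 6, 7}.
Row 5, column 2: eliminating its row and column leaves {1, 2, 5}.
Row 5, column 4: eliminating its row and column leaves {1, 4}.
Row 5, column 6: eliminating its row and column leaves {1, 2, 5}.
Row 5, column 7: eliminating its row and column leaves {4, 5}.
Row 6, column 2: eliminating its row and column leaves {2, 3, 6}.
Row 6, column 4: eliminating its row and column leaves {3, 6, 7}.
Row 6, column 6: eliminating its row and column leaves {2, 3}.
Row 6, column 7: eliminating its row and column leaves {3, 6, 7}.
Enumerating the assignments across these blanks that avoid any row or column repeat gives 9 completions.

9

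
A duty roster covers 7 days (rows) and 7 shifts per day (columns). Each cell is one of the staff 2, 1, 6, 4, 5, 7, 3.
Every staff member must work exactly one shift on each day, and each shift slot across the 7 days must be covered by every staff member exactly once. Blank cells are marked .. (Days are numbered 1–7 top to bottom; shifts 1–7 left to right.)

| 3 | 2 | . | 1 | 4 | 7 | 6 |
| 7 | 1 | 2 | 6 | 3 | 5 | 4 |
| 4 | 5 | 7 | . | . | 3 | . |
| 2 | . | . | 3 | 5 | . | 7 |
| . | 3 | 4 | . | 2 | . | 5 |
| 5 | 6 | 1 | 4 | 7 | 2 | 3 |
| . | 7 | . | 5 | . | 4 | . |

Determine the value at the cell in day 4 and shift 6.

Day 1, shift 3: day 1 has {2, 1, 6, 4, 7, 3} and shift 3 has {2, 1, 4, 7}, leaving only 5.
Day 3, shift 4: day 3 has {4, 5, 7, 3} and shift 4 has {1, 6, 4, 5, 3}, leaving only 2.
Day 3, shift 7: day 3 has {2, 4, 5, 7, 3} and shift 7 has {6, 4, 5, 7, 3}, leaving only 1.
Day 3, shift 5: day 3 has {2, 1, 4, 5, 7, 3} and shift 5 has {2, 4, 5, 7, 3}, leaving only 6.
Day 4, shift 2: day 4 has {2, 5, 7, 3} and shift 2 has {2, 1, 6, 5, 7, 3}, leaving only 4.
Day 4, shift 3: day 4 has {2, 4, 5, 7, 3} and shift 3 has {2, 1, 4, 5, 7}, leaving only 6.
Day 4 already has {2, 6, 4, 5, 7, 3} and shift 6 already has {2, 4, 5, 7, 3}, so day 4, shift 6 must be 1.

1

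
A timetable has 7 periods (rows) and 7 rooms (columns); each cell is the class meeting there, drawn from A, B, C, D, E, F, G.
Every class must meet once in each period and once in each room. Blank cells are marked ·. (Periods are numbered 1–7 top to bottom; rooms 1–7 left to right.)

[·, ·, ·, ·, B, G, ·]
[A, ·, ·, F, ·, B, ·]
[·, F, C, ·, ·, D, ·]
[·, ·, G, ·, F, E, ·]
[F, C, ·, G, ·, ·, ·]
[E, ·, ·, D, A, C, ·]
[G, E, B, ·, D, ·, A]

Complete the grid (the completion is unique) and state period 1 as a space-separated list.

Period 3, room 1: period 3 has {C, D, F} and room 1 has {A, E, F, G}, leaving only B.
Period 5, room 5: period 5 has {C, F, G} and room 5 has {A, B, D, F}, leaving only E.
Period 3, room 5: period 3 has {B, C, D, F} and room 5 has {A, B, D, E, F}, leaving only G.
Period 2, room 5: period 2 has {A, B, F} and room 5 has {A, B, D, E, F, G}, leaving only C.
Period 3, room 7: period 3 has {B, C, D, F, G} and room 7 has {A}, leaving only E.
Period 3, room 4: period 3 has {B, C, D, E, F, G} and room 4 has {D, F, G}, leaving only A.
Period 5, room 6: period 5 has {C, E, F, G} and room 6 has {B, C, D, E, G}, leaving only A.
Period 5, room 3: period 5 has {A, C, E, F, G} and room 3 has {B, C, G}, leaving only D.
Period 2, room 3: period 2 has {A, B, C, F} and room 3 has {B, C, D, G}, leaving only E.
Period 5, room 7: period 5 has {A, C, D, E, F, G} and room 7 has {A, E}, leaving only B.
Period 6, room 3: period 6 has {A, C, D, E} and room 3 has {B, C, D, E, G}, leaving only F.
Period 1, room 3: period 1 has {B, G} and room 3 has {B, C, D, E, F, G}, leaving only A.
Period 1, room 2: period 1 has {A, B, G} and room 2 has {C, E, F}, leaving only D.
Period 1, room 1: period 1 has {A, B, D, G} and room 1 has {A, B, E, F, G}, leaving only C.
Period 1, room 4: period 1 has {A, B, C, D, G} and room 4 has {A, D, F, G}, leaving only E.
Period 1, room 7: period 1 has {A, B, C, D, E, G} and room 7 has {A, B, E}, leaving only F.
So period 1 reads: C D A E B G F.

C D A E B G F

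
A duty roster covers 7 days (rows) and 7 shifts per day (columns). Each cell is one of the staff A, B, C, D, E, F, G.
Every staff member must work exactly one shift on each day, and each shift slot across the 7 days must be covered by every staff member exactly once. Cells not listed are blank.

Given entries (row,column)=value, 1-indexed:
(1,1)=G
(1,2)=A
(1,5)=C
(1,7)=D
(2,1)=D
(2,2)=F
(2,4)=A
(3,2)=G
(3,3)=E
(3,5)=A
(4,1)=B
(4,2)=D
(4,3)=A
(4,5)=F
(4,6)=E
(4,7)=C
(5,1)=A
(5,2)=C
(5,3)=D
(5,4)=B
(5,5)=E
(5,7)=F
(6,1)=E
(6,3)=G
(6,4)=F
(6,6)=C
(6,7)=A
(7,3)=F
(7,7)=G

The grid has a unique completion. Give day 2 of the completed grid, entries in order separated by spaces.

D F C A G B E

Day 1, shift 3: day 1 has {A, C, D, G} and shift 3 has {A, D, E, F, G}, leaving only B.
Day 2, shift 3: day 2 has {A, D, F} and shift 3 has {A, B, D, E, F, G}, leaving only C.
Day 1, shift 4: day 1 has {A, B, C, D, G} and shift 4 has {A, B, F}, leaving only E.
Day 1, shift 6: day 1 has {A, B, C, D, E, G} and shift 6 has {C, E}, leaving only F.
Day 3, shift 7: day 3 has {A, E, G} and shift 7 has {A, C, D, F, G}, leaving only B.
Day 2, shift 7: day 2 has {A, C, D, F} and shift 7 has {A, B, C, D, F, G}, leaving only E.
Day 3, shift 6: day 3 has {A, B, E, G} and shift 6 has {C, E, F}, leaving only D.
Day 3, shift 4: day 3 has {A, B, D, E, G} and shift 4 has {A, B, E, F}, leaving only C.
Day 3, shift 1: day 3 has {A, B, C, D, E, G} and shift 1 has {A, B, D, E, G}, leaving only F.
Day 4, shift 4: day 4 has {A, B, C, D, E, F} and shift 4 has {A, B, C, E, F}, leaving only G.
Day 5, shift 6: day 5 has {A, B, C, D, E, F} and shift 6 has {C, D, E, F}, leaving only G.
Day 2, shift 6: day 2 has {A, C, D, E, F} and shift 6 has {C, D, E, F, G}, leaving only B.
Day 2, shift 5: day 2 has {A, B, C, D, E, F} and shift 5 has {A, C, E, F}, leaving only G.
So day 2 reads: D F C A G B E.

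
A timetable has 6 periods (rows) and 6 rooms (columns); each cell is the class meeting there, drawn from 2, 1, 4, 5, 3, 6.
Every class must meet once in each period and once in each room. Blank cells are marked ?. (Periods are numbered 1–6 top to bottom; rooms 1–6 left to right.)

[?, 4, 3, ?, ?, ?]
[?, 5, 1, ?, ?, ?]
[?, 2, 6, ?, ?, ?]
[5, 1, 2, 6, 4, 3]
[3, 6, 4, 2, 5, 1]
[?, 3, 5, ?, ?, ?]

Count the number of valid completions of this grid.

12

Period 1, room 1: eliminating its period and room leaves {2, 1, 6}.
Period 1, room 4: eliminating its period and room leaves {1, 5}.
Period 1, room 5: eliminating its period and room leaves {2, 1, 6}.
Period 1, room 6: eliminating its period and room leaves {2, 5, 6}.
Period 2, room 1: eliminating its period and room leaves {2, 4, 6}.
Period 2, room 4: eliminating its period and room leaves {4, 3}.
Period 2, room 5: eliminating its period and room leaves {2, 3, 6}.
Period 2, room 6: eliminating its period and room leaves {2, 4, 6}.
Period 3, room 1: eliminating its period and room leaves {1, 4}.
Period 3, room 4: eliminating its period and room leaves {1, 4, 5, 3}.
Period 3, room 5: eliminating its period and room leaves {1, 3}.
Period 3, room 6: eliminating its period and room leaves {4, 5}.
Period 6, room 1: eliminating its period and room leaves {2, 1, 4, 6}.
Period 6, room 4: eliminating its period and room leaves {1, 4}.
Period 6, room 5: eliminating its period and room leaves {2, 1, 6}.
Period 6, room 6: eliminating its period and room leaves {2, 4, 6}.
Enumerating the assignments across these blanks that avoid any period or room repeat gives 12 completions.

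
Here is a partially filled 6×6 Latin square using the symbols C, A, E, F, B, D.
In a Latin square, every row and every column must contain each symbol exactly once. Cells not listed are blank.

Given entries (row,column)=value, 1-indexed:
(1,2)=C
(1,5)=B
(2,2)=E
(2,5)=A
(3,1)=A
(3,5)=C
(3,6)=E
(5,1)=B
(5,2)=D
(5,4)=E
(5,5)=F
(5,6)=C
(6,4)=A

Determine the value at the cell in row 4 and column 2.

A

Row 5, column 3: row 5 has {C, E, F, B, D} and column 3 has {}, leaving only A.
Row 4, column 2 is narrowed to {A, F, B}.
If it were F, then row 6, column 2 would be left with no valid symbol.
If it were B, then row 6, column 2 would be left with no valid symbol.
So row 4, column 2 must be A.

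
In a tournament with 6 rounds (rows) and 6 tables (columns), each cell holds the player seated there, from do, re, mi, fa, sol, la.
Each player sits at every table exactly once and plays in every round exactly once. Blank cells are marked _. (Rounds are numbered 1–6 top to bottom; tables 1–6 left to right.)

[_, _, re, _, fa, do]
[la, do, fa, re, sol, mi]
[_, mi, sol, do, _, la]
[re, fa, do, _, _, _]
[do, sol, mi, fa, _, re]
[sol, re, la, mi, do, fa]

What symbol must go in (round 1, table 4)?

sol

Round 1, table 1: round 1 has {do, re, fa} and table 1 has {do, re, sol, la}, leaving only mi.
Round 1, table 2: round 1 has {do, re, mi, fa} and table 2 has {do, re, mi, fa, sol}, leaving only la.
Round 1 already has {do, re, mi, fa, la} and table 4 already has {do, re, mi, fa}, so round 1, table 4 must be sol.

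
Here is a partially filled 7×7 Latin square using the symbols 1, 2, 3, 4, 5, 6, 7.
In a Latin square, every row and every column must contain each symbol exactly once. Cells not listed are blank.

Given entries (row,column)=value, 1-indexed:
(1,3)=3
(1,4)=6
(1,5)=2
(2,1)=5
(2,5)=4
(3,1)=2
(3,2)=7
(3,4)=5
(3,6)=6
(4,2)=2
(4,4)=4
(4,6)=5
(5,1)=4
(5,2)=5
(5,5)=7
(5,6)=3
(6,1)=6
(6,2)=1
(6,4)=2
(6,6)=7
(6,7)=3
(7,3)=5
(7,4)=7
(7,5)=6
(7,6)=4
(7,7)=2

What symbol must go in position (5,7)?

6

Row 1, column 2: row 1 has {2, 3, 6} and column 2 has {1, 2, 5, 7}, leaving only 4.
Row 1, column 6: row 1 has {2, 3, 4, 6} and column 6 has {3, 4, 5, 6, 7}, leaving only 1.
Row 1, column 1: row 1 has {1, 2, 3, 4, 6} and column 1 has {2, 4, 5, 6}, leaving only 7.
Row 1, column 7: row 1 has {1, 2, 3, 4, 6, 7} and column 7 has {2, 3}, leaving only 5.
Row 2, column 6: row 2 has {4, 5} and column 6 has {1, 3, 4, 5, 6, 7}, leaving only 2.
Row 5, column 4: row 5 has {3, 4, 5, 7} and column 4 has {2, 4, 5, 6, 7}, leaving only 1.
Row 5 already has {1, 3, 4, 5, 7} and column 7 already has {2, 3, 5}, so row 5, column 7 must be 6.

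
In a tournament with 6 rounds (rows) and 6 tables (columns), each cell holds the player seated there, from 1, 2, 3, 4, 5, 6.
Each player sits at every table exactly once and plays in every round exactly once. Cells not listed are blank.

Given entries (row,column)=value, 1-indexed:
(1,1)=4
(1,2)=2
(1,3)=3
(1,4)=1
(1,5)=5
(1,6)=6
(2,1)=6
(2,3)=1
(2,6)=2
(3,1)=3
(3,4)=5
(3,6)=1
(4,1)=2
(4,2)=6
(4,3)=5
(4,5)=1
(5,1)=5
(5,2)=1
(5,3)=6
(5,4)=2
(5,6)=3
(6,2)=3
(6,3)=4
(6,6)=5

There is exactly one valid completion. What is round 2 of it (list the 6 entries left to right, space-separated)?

Round 3, table 2: round 3 has {1, 3, 5} and table 2 has {1, 2, 3, 6}, leaving only 4.
Round 2, table 2: round 2 has {1, 2, 6} and table 2 has {1, 2, 3, 4, 6}, leaving only 5.
Round 3, table 3: round 3 has {1, 3, 4, 5} and table 3 has {1, 3, 4, 5, 6}, leaving only 2.
Round 3, table 5: round 3 has {1, 2, 3, 4, 5} and table 5 has {1, 5}, leaving only 6.
Round 4, table 6: round 4 has {1, 2, 5, 6} and table 6 has {1, 2, 3, 5, 6}, leaving only 4.
Round 4, table 4: round 4 has {1, 2, 4, 5, 6} and table 4 has {1, 2, 5}, leaving only 3.
Round 2, table 4: round 2 has {1, 2, 5, 6} and table 4 has {1, 2, 3, 5}, leaving only 4.
Round 2, table 5: round 2 has {1, 2, 4, 5, 6} and table 5 has {1, 5, 6}, leaving only 3.
So round 2 reads: 6 5 1 4 3 2.

6 5 1 4 3 2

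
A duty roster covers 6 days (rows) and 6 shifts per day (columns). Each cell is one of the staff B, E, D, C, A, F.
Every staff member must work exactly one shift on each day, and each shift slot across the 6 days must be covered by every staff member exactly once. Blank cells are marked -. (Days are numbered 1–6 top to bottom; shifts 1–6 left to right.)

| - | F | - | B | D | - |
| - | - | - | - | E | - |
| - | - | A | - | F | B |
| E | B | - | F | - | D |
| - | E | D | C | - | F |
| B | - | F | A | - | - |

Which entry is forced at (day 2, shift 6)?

Day 2, shift 4: day 2 has {E} and shift 4 has {B, C, A, F}, leaving only D.
Day 3, shift 4: day 3 has {B, A, F} and shift 4 has {B, D, C, A, F}, leaving only E.
Day 4, shift 3: day 4 has {B, E, D, F} and shift 3 has {D, A, F}, leaving only C.
Day 1, shift 3: day 1 has {B, D, F} and shift 3 has {D, C, A, F}, leaving only E.
Day 2, shift 3: day 2 has {E, D} and shift 3 has {E, D, C, A, F}, leaving only B.
Day 4, shift 5: day 4 has {B, E, D, C, F} and shift 5 has {E, D, F}, leaving only A.
Day 5, shift 1: day 5 has {E, D, C, F} and shift 1 has {B, E}, leaving only A.
Day 1, shift 1: day 1 has {B, E, D, F} and shift 1 has {B, E, A}, leaving only C.
Day 1, shift 6: day 1 has {B, E, D, C, F} and shift 6 has {B, D, F}, leaving only A.
Day 2 already has {B, E, D} and shift 6 already has {B, D, A, F}, so day 2, shift 6 must be C.

C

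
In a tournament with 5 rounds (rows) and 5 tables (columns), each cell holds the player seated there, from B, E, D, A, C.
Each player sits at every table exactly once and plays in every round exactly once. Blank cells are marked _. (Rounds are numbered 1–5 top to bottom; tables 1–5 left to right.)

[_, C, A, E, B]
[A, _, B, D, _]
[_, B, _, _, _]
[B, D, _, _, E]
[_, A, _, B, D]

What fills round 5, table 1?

Round 1, table 1: round 1 has {B, E, A, C} and table 1 has {B, A}, leaving only D.
Round 2, table 2: round 2 has {B, D, A} and table 2 has {B, D, A, C}, leaving only E.
Round 2, table 5: round 2 has {B, E, D, A} and table 5 has {B, E, D}, leaving only C.
Round 3, table 5: round 3 has {B} and table 5 has {B, E, D, C}, leaving only A.
Round 3, table 4: round 3 has {B, A} and table 4 has {B, E, D}, leaving only C.
Round 3, table 1: round 3 has {B, A, C} and table 1 has {B, D, A}, leaving only E.
Round 5 already has {B, D, A} and table 1 already has {B, E, D, A}, so round 5, table 1 must be C.

C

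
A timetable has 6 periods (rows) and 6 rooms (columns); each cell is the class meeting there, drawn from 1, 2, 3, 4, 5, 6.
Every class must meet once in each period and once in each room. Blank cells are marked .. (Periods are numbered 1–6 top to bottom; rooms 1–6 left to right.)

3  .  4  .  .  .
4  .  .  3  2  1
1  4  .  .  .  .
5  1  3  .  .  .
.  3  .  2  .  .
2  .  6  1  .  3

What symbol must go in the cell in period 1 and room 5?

Period 2, room 3: period 2 has {1, 2, 3, 4} and room 3 has {3, 4, 6}, leaving only 5.
Period 2, room 2: period 2 has {1, 2, 3, 4, 5} and room 2 has {1, 3, 4}, leaving only 6.
Period 3, room 3: period 3 has {1, 4} and room 3 has {3, 4, 5, 6}, leaving only 2.
Period 5, room 1: period 5 has {2, 3} and room 1 has {1, 2, 3, 4, 5}, leaving only 6.
Period 5, room 3: period 5 has {2, 3, 6} and room 3 has {2, 3, 4, 5, 6}, leaving only 1.
Period 6, room 2: period 6 has {1, 2, 3, 6} and room 2 has {1, 3, 4, 6}, leaving only 5.
Period 1, room 2: period 1 has {3, 4} and room 2 has {1, 3, 4, 5, 6}, leaving only 2.
Period 6, room 5: period 6 has {1, 2, 3, 5, 6} and room 5 has {2}, leaving only 4.
Period 4, room 5: period 4 has {1, 3, 5} and room 5 has {2, 4}, leaving only 6.
Period 4, room 4: period 4 has {1, 3, 5, 6} and room 4 has {1, 2, 3}, leaving only 4.
Period 4, room 6: period 4 has {1, 3, 4, 5, 6} and room 6 has {1, 3}, leaving only 2.
Period 5, room 5: period 5 has {1, 2, 3, 6} and room 5 has {2, 4, 6}, leaving only 5.
Period 1 already has {2, 3, 4} and room 5 already has {2, 4, 5, 6}, so period 1, room 5 must be 1.

1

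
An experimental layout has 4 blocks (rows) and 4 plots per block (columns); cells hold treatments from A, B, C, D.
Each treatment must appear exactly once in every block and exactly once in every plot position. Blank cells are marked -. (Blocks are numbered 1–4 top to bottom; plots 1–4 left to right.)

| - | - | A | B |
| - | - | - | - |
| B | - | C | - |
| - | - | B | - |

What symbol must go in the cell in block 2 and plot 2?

Block 2, plot 3: block 2 has {} and plot 3 has {A, B, C}, leaving only D.
Block 2, plot 2 is narrowed to {A, B, C}.
If it were A, then block 2, plot 4 would be left with no valid symbol.
If it were C, then block 2, plot 4 would be left with no valid symbol.
So block 2, plot 2 must be B.

B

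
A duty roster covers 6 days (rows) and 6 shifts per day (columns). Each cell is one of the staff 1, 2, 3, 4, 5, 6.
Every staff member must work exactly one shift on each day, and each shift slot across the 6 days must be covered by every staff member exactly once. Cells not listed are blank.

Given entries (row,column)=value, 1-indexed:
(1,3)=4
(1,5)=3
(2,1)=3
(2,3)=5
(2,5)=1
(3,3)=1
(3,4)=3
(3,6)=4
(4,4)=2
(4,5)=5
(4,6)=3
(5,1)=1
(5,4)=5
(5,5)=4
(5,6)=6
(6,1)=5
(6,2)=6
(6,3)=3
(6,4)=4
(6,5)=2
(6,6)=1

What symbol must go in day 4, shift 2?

Day 2, shift 4: day 2 has {1, 3, 5} and shift 4 has {2, 3, 4, 5}, leaving only 6.
Day 1, shift 4: day 1 has {3, 4} and shift 4 has {2, 3, 4, 5, 6}, leaving only 1.
Day 2, shift 6: day 2 has {1, 3, 5, 6} and shift 6 has {1, 3, 4, 6}, leaving only 2.
Day 1, shift 6: day 1 has {1, 3, 4} and shift 6 has {1, 2, 3, 4, 6}, leaving only 5.
Day 1, shift 2: day 1 has {1, 3, 4, 5} and shift 2 has {6}, leaving only 2.
Day 1, shift 1: day 1 has {1, 2, 3, 4, 5} and shift 1 has {1, 3, 5}, leaving only 6.
Day 2, shift 2: day 2 has {1, 2, 3, 5, 6} and shift 2 has {2, 6}, leaving only 4.
Day 4 already has {2, 3, 5} and shift 2 already has {2, 4, 6}, so day 4, shift 2 must be 1.

1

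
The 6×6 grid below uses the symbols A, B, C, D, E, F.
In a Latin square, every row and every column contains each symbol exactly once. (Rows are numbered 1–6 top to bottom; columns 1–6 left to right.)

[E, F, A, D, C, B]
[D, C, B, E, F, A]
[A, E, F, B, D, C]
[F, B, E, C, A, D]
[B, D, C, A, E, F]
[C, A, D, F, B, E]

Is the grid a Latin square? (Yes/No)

Each row is a permutation of the 6 symbols, and so is each column.

Yes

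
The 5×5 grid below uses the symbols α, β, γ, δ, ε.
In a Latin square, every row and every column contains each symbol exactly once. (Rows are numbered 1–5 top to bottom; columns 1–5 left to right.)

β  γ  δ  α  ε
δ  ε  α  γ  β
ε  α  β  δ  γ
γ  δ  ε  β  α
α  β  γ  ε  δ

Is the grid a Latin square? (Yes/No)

Yes

Each row is a permutation of the 5 symbols, and so is each column.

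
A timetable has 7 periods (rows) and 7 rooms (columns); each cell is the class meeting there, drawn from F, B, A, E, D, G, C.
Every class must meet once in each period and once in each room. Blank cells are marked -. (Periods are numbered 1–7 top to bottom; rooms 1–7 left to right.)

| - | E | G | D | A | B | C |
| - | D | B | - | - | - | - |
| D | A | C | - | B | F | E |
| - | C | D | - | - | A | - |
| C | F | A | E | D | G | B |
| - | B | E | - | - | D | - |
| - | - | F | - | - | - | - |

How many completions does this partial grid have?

11

Period 1, room 1: eliminating its period and room leaves {F}.
Period 2, room 1: eliminating its period and room leaves {F, A, E, G}.
Period 2, room 4: eliminating its period and room leaves {F, A, G, C}.
Period 2, room 5: eliminating its period and room leaves {F, E, G, C}.
Period 2, room 6: eliminating its period and room leaves {E, C}.
Period 2, room 7: eliminating its period and room leaves {F, A, G}.
Period 3, room 4: eliminating its period and room leaves {G}.
Period 4, room 1: eliminating its period and room leaves {F, B, E, G}.
Period 4, room 4: eliminating its period and room leaves {F, B, G}.
Period 4, room 5: eliminating its period and room leaves {F, E, G}.
Period 4, room 7: eliminating its period and room leaves {F, G}.
Period 6, room 1: eliminating its period and room leaves {F, A, G}.
Period 6, room 4: eliminating its period and room leaves {F, A, G, C}.
Period 6, room 5: eliminating its period and room leaves {F, G, C}.
Period 6, room 7: eliminating its period and room leaves {F, A, G}.
Period 7, room 1: eliminating its period and room leaves {B, A, E, G}.
Period 7, room 2: eliminating its period and room leaves {G}.
Period 7, room 4: eliminating its period and room leaves {B, A, G, C}.
Period 7, room 5: eliminating its period and room leaves {E, G, C}.
Period 7, room 6: eliminating its period and room leaves {E, C}.
Period 7, room 7: eliminating its period and room leaves {A, D, G}.
Enumerating the assignments across these blanks that avoid any period or room repeat gives 11 completions.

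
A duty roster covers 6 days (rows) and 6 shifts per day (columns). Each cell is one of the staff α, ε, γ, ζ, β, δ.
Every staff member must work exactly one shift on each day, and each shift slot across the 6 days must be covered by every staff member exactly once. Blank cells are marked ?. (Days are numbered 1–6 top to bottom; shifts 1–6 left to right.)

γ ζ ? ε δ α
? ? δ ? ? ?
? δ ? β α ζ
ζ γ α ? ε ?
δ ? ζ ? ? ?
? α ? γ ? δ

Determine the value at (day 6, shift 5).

ζ

Day 1, shift 3: day 1 has {α, ε, γ, ζ, δ} and shift 3 has {α, ζ, δ}, leaving only β.
Day 3, shift 1: day 3 has {α, ζ, β, δ} and shift 1 has {γ, ζ, δ}, leaving only ε.
Day 3, shift 3: day 3 has {α, ε, ζ, β, δ} and shift 3 has {α, ζ, β, δ}, leaving only γ.
Day 4, shift 4: day 4 has {α, ε, γ, ζ} and shift 4 has {ε, γ, β}, leaving only δ.
Day 4, shift 6: day 4 has {α, ε, γ, ζ, δ} and shift 6 has {α, ζ, δ}, leaving only β.
Day 5, shift 4: day 5 has {ζ, δ} and shift 4 has {ε, γ, β, δ}, leaving only α.
Day 2, shift 4: day 2 has {δ} and shift 4 has {α, ε, γ, β, δ}, leaving only ζ.
Day 6, shift 1: day 6 has {α, γ, δ} and shift 1 has {ε, γ, ζ, δ}, leaving only β.
Day 6 already has {α, γ, β, δ} and shift 5 already has {α, ε, δ}, so day 6, shift 5 must be ζ.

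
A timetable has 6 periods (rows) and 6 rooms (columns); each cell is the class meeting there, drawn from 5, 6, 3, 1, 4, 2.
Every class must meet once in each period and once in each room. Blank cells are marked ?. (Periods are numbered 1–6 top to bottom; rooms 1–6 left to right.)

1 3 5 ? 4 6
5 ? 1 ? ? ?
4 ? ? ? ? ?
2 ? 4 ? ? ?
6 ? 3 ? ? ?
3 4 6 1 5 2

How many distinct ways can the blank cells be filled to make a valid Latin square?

20

Period 1, room 4: eliminating its period and room leaves {2}.
Period 2, room 2: eliminating its period and room leaves {6, 2}.
Period 2, room 4: eliminating its period and room leaves {6, 3, 4, 2}.
Period 2, room 5: eliminating its period and room leaves {6, 3, 2}.
Period 2, room 6: eliminating its period and room leaves {3, 4}.
Period 3, room 2: eliminating its period and room leaves {5, 6, 1, 2}.
Period 3, room 3: eliminating its period and room leaves {2}.
Period 3, room 4: eliminating its period and room leaves {5, 6, 3, 2}.
Period 3, room 5: eliminating its period and room leaves {6, 3, 1, 2}.
Period 3, room 6: eliminating its period and room leaves {5, 3, 1}.
Period 4, room 2: eliminating its period and room leaves {5, 6, 1}.
Period 4, room 4: eliminating its period and room leaves {5, 6, 3}.
Period 4, room 5: eliminating its period and room leaves {6, 3, 1}.
Period 4, room 6: eliminating its period and room leaves {5, 3, 1}.
Period 5, room 2: eliminating its period and room leaves {5, 1, 2}.
Period 5, room 4: eliminating its period and room leaves {5, 4, 2}.
Period 5, room 5: eliminating its period and room leaves {1, 2}.
Period 5, room 6: eliminating its period and room leaves {5, 1, 4}.
Enumerating the assignments across these blanks that avoid any period or room repeat gives 20 completions.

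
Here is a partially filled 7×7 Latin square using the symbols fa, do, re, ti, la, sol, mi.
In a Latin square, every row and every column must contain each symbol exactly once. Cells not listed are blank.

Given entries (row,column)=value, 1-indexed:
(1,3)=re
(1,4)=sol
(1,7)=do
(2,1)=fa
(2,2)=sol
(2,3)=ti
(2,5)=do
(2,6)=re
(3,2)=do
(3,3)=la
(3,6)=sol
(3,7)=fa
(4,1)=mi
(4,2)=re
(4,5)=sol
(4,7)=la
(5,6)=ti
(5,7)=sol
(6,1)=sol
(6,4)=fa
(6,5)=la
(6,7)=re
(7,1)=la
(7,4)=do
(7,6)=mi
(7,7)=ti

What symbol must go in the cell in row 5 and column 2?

Row 1, column 1: row 1 has {do, re, sol} and column 1 has {fa, la, sol, mi}, leaving only ti.
Row 2, column 7: row 2 has {fa, do, re, ti, sol} and column 7 has {fa, do, re, ti, la, sol}, leaving only mi.
Row 2, column 4: row 2 has {fa, do, re, ti, sol, mi} and column 4 has {fa, do, sol}, leaving only la.
Row 3, column 1: row 3 has {fa, do, la, sol} and column 1 has {fa, ti, la, sol, mi}, leaving only re.
Row 4, column 4: row 4 has {re, la, sol, mi} and column 4 has {fa, do, la, sol}, leaving only ti.
Row 3, column 4: row 3 has {fa, do, re, la, sol} and column 4 has {fa, do, ti, la, sol}, leaving only mi.
Row 3, column 5: row 3 has {fa, do, re, la, sol, mi} and column 5 has {do, la, sol}, leaving only ti.
Row 5, column 1: row 5 has {ti, sol} and column 1 has {fa, re, ti, la, sol, mi}, leaving only do.
Row 5, column 4: row 5 has {do, ti, sol} and column 4 has {fa, do, ti, la, sol, mi}, leaving only re.
Row 6, column 6: row 6 has {fa, re, la, sol} and column 6 has {re, ti, sol, mi}, leaving only do.
Row 4, column 6: row 4 has {re, ti, la, sol, mi} and column 6 has {do, re, ti, sol, mi}, leaving only fa.
Row 1, column 6: row 1 has {do, re, ti, sol} and column 6 has {fa, do, re, ti, sol, mi}, leaving only la.
Row 4, column 3: row 4 has {fa, re, ti, la, sol, mi} and column 3 has {re, ti, la}, leaving only do.
Row 6, column 3: row 6 has {fa, do, re, la, sol} and column 3 has {do, re, ti, la}, leaving only mi.
Row 5, column 3: row 5 has {do, re, ti, sol} and column 3 has {do, re, ti, la, mi}, leaving only fa.
Row 5, column 5: row 5 has {fa, do, re, ti, sol} and column 5 has {do, ti, la, sol}, leaving only mi.
Row 5 already has {fa, do, re, ti, sol, mi} and column 2 already has {do, re, sol}, so row 5, column 2 must be la.

la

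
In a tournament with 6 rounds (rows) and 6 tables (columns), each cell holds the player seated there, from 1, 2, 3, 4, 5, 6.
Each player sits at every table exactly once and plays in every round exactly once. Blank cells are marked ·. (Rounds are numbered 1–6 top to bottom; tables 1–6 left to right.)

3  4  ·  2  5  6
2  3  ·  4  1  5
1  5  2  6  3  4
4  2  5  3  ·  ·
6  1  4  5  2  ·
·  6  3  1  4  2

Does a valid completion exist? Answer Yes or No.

Yes

No round or table among the givens repeats a symbol, and propagating forced cells runs into no contradiction.
One valid completion exists (for instance, 3 4 1 2 5 6 / 2 3 6 4 1 5 / 1 5 2 6 3 4 / 4 2 5 3 6 1 / 6 1 4 5 2 3 / 5 6 3 1 4 2).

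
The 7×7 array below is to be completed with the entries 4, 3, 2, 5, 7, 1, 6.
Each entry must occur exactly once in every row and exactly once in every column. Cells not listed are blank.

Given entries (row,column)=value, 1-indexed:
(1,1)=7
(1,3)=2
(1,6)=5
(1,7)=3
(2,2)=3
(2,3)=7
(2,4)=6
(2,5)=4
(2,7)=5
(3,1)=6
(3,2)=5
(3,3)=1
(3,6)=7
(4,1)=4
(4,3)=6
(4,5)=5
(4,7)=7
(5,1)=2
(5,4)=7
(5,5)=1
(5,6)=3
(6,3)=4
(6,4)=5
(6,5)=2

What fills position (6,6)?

6

Row 1, column 5: row 1 has {3, 2, 5, 7} and column 5 has {4, 2, 5, 1}, leaving only 6.
Row 2, column 1: row 2 has {4, 3, 5, 7, 6} and column 1 has {4, 2, 7, 6}, leaving only 1.
Row 2, column 6: row 2 has {4, 3, 5, 7, 1, 6} and column 6 has {3, 5, 7}, leaving only 2.
Row 3, column 5: row 3 has {5, 7, 1, 6} and column 5 has {4, 2, 5, 1, 6}, leaving only 3.
Row 4, column 6: row 4 has {4, 5, 7, 6} and column 6 has {3, 2, 5, 7}, leaving only 1.
Row 6 already has {4, 2, 5} and column 6 already has {3, 2, 5, 7, 1}, so row 6, column 6 must be 6.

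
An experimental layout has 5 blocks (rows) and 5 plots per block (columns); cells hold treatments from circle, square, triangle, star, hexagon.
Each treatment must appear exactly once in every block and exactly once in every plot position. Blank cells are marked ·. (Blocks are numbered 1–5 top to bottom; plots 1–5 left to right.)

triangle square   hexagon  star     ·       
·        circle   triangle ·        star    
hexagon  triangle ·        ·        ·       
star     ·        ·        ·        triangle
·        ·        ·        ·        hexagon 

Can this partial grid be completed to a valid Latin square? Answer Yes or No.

Yes

No block or plot among the givens repeats a symbol, and propagating forced cells runs into no contradiction.
One valid completion exists (for instance, triangle square hexagon star circle / square circle triangle hexagon star / hexagon triangle star circle square / star hexagon circle square triangle / circle star square triangle hexagon).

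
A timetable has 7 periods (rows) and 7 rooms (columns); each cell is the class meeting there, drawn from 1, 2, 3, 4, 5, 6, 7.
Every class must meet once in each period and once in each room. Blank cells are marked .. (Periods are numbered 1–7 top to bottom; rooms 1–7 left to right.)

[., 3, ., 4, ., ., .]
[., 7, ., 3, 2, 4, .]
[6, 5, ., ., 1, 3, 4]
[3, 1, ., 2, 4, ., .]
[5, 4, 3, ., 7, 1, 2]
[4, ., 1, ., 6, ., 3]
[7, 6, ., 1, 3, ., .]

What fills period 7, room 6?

Period 1, room 5: period 1 has {3, 4} and room 5 has {1, 2, 3, 4, 6, 7}, leaving only 5.
Period 2, room 1: period 2 has {2, 3, 4, 7} and room 1 has {3, 4, 5, 6, 7}, leaving only 1.
Period 1, room 1: period 1 has {3, 4, 5} and room 1 has {1, 3, 4, 5, 6, 7}, leaving only 2.
Period 3, room 4: period 3 has {1, 3, 4, 5, 6} and room 4 has {1, 2, 3, 4}, leaving only 7.
Period 3, room 3: period 3 has {1, 3, 4, 5, 6, 7} and room 3 has {1, 3}, leaving only 2.
Period 5, room 4: period 5 has {1, 2, 3, 4, 5, 7} and room 4 has {1, 2, 3, 4, 7}, leaving only 6.
Period 6, room 2: period 6 has {1, 3, 4, 6} and room 2 has {1, 3, 4, 5, 6, 7}, leaving only 2.
Period 6, room 4: period 6 has {1, 2, 3, 4, 6} and room 4 has {1, 2, 3, 4, 6, 7}, leaving only 5.
Period 6, room 6: period 6 has {1, 2, 3, 4, 5, 6} and room 6 has {1, 3, 4}, leaving only 7.
Period 1, room 6: period 1 has {2, 3, 4, 5} and room 6 has {1, 3, 4, 7}, leaving only 6.
Period 1, room 3: period 1 has {2, 3, 4, 5, 6} and room 3 has {1, 2, 3}, leaving only 7.
Period 1, room 7: period 1 has {2, 3, 4, 5, 6, 7} and room 7 has {2, 3, 4}, leaving only 1.
Period 4, room 6: period 4 has {1, 2, 3, 4} and room 6 has {1, 3, 4, 6, 7}, leaving only 5.
Period 7 already has {1, 3, 6, 7} and room 6 already has {1, 3, 4, 5, 6, 7}, so period 7, room 6 must be 2.

2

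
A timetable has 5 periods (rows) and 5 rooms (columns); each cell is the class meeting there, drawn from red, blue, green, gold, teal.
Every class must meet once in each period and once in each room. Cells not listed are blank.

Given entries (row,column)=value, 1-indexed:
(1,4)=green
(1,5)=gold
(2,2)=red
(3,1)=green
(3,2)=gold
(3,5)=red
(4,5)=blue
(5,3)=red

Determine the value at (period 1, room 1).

red

Period 1, room 1 is narrowed to {red, blue, teal}.
If it were blue, then period 1, room 3 would be left with no valid symbol.
If it were teal, then period 1, room 3 would be left with no valid symbol.
So period 1, room 1 must be red.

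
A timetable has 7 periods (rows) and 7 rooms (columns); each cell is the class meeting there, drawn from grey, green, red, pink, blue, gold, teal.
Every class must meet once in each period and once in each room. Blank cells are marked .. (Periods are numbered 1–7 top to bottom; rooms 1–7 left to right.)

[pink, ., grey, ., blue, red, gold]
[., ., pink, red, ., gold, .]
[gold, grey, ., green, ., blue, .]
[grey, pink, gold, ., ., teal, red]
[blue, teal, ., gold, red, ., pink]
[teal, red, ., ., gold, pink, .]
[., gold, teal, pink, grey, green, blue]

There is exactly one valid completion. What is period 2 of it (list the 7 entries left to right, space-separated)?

green blue pink red teal gold grey

Period 2, room 1: period 2 has {red, pink, gold} and room 1 has {grey, pink, blue, gold, teal}, leaving only green.
Period 2, room 2: period 2 has {green, red, pink, gold} and room 2 has {grey, red, pink, gold, teal}, leaving only blue.
Period 2, room 5: period 2 has {green, red, pink, blue, gold} and room 5 has {grey, red, blue, gold}, leaving only teal.
Period 2, room 7: period 2 has {green, red, pink, blue, gold, teal} and room 7 has {red, pink, blue, gold}, leaving only grey.
So period 2 reads: green blue pink red teal gold grey.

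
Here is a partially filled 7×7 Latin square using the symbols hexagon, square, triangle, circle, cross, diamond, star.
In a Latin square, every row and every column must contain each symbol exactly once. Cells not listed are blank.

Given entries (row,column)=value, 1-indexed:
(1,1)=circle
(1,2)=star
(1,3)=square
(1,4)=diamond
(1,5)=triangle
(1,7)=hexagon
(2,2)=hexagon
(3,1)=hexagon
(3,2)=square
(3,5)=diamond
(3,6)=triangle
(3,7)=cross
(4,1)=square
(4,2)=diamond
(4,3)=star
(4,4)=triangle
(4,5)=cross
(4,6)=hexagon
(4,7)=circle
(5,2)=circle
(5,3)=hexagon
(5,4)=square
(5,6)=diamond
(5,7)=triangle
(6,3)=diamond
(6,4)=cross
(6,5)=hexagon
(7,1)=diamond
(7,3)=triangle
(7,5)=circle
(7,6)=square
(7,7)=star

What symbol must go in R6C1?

Row 1, column 6: row 1 has {hexagon, square, triangle, circle, diamond, star} and column 6 has {hexagon, square, triangle, diamond}, leaving only cross.
Row 3, column 3: row 3 has {hexagon, square, triangle, cross, diamond} and column 3 has {hexagon, square, triangle, diamond, star}, leaving only circle.
Row 2, column 3: row 2 has {hexagon} and column 3 has {hexagon, square, triangle, circle, diamond, star}, leaving only cross.
Row 3, column 4: row 3 has {hexagon, square, triangle, circle, cross, diamond} and column 4 has {square, triangle, cross, diamond}, leaving only star.
Row 2, column 4: row 2 has {hexagon, cross} and column 4 has {square, triangle, cross, diamond, star}, leaving only circle.
Row 2, column 6: row 2 has {hexagon, circle, cross} and column 6 has {hexagon, square, triangle, cross, diamond}, leaving only star.
Row 2, column 1: row 2 has {hexagon, circle, cross, star} and column 1 has {hexagon, square, circle, diamond}, leaving only triangle.
Row 6 already has {hexagon, cross, diamond} and column 1 already has {hexagon, square, triangle, circle, diamond}, so row 6, column 1 must be star.

star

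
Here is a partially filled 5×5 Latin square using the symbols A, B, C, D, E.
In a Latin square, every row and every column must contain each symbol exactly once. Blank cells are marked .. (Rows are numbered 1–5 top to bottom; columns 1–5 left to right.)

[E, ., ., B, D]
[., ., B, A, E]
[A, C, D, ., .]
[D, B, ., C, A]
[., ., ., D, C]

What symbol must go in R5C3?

Row 1, column 2: row 1 has {B, D, E} and column 2 has {B, C}, leaving only A.
Row 1, column 3: row 1 has {A, B, D, E} and column 3 has {B, D}, leaving only C.
Row 2, column 1: row 2 has {A, B, E} and column 1 has {A, D, E}, leaving only C.
Row 2, column 2: row 2 has {A, B, C, E} and column 2 has {A, B, C}, leaving only D.
Row 3, column 4: row 3 has {A, C, D} and column 4 has {A, B, C, D}, leaving only E.
Row 3, column 5: row 3 has {A, C, D, E} and column 5 has {A, C, D, E}, leaving only B.
Row 4, column 3: row 4 has {A, B, C, D} and column 3 has {B, C, D}, leaving only E.
Row 5 already has {C, D} and column 3 already has {B, C, D, E}, so row 5, column 3 must be A.

A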